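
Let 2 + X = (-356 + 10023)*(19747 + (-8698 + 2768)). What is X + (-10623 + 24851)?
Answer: 133583165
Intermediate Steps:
X = 133568937 (X = -2 + (-356 + 10023)*(19747 + (-8698 + 2768)) = -2 + 9667*(19747 - 5930) = -2 + 9667*13817 = -2 + 133568939 = 133568937)
X + (-10623 + 24851) = 133568937 + (-10623 + 24851) = 133568937 + 14228 = 133583165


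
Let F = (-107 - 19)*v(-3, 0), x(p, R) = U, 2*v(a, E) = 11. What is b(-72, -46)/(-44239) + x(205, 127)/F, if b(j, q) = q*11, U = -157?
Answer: 7296181/30657627 ≈ 0.23799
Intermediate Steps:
v(a, E) = 11/2 (v(a, E) = (1/2)*11 = 11/2)
x(p, R) = -157
b(j, q) = 11*q
F = -693 (F = (-107 - 19)*(11/2) = -126*11/2 = -693)
b(-72, -46)/(-44239) + x(205, 127)/F = (11*(-46))/(-44239) - 157/(-693) = -506*(-1/44239) - 157*(-1/693) = 506/44239 + 157/693 = 7296181/30657627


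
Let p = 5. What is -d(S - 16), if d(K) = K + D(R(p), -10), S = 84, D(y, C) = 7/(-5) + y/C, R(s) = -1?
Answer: -667/10 ≈ -66.700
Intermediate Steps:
D(y, C) = -7/5 + y/C (D(y, C) = 7*(-⅕) + y/C = -7/5 + y/C)
d(K) = -13/10 + K (d(K) = K + (-7/5 - 1/(-10)) = K + (-7/5 - 1*(-⅒)) = K + (-7/5 + ⅒) = K - 13/10 = -13/10 + K)
-d(S - 16) = -(-13/10 + (84 - 16)) = -(-13/10 + 68) = -1*667/10 = -667/10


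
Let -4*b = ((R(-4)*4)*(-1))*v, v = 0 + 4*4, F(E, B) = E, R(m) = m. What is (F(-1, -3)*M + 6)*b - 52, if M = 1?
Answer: -372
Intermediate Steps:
v = 16 (v = 0 + 16 = 16)
b = -64 (b = --4*4*(-1)*16/4 = -(-16*(-1))*16/4 = -4*16 = -¼*256 = -64)
(F(-1, -3)*M + 6)*b - 52 = (-1*1 + 6)*(-64) - 52 = (-1 + 6)*(-64) - 52 = 5*(-64) - 52 = -320 - 52 = -372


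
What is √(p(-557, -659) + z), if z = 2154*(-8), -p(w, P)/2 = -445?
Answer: I*√16342 ≈ 127.84*I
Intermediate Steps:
p(w, P) = 890 (p(w, P) = -2*(-445) = 890)
z = -17232
√(p(-557, -659) + z) = √(890 - 17232) = √(-16342) = I*√16342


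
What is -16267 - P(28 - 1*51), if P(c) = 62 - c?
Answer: -16352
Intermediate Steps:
-16267 - P(28 - 1*51) = -16267 - (62 - (28 - 1*51)) = -16267 - (62 - (28 - 51)) = -16267 - (62 - 1*(-23)) = -16267 - (62 + 23) = -16267 - 1*85 = -16267 - 85 = -16352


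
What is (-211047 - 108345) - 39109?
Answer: -358501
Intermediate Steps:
(-211047 - 108345) - 39109 = -319392 - 39109 = -358501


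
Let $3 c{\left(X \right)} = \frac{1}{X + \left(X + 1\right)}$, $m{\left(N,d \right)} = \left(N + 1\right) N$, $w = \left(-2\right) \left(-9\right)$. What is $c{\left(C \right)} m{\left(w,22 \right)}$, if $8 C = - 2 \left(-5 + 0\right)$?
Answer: $\frac{228}{7} \approx 32.571$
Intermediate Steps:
$w = 18$
$m{\left(N,d \right)} = N \left(1 + N\right)$ ($m{\left(N,d \right)} = \left(1 + N\right) N = N \left(1 + N\right)$)
$C = \frac{5}{4}$ ($C = \frac{\left(-2\right) \left(-5 + 0\right)}{8} = \frac{\left(-2\right) \left(-5\right)}{8} = \frac{1}{8} \cdot 10 = \frac{5}{4} \approx 1.25$)
$c{\left(X \right)} = \frac{1}{3 \left(1 + 2 X\right)}$ ($c{\left(X \right)} = \frac{1}{3 \left(X + \left(X + 1\right)\right)} = \frac{1}{3 \left(X + \left(1 + X\right)\right)} = \frac{1}{3 \left(1 + 2 X\right)}$)
$c{\left(C \right)} m{\left(w,22 \right)} = \frac{1}{3 \left(1 + 2 \cdot \frac{5}{4}\right)} 18 \left(1 + 18\right) = \frac{1}{3 \left(1 + \frac{5}{2}\right)} 18 \cdot 19 = \frac{1}{3 \cdot \frac{7}{2}} \cdot 342 = \frac{1}{3} \cdot \frac{2}{7} \cdot 342 = \frac{2}{21} \cdot 342 = \frac{228}{7}$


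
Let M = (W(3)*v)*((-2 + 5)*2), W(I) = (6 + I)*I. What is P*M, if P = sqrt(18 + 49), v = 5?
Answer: 810*sqrt(67) ≈ 6630.1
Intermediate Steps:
W(I) = I*(6 + I)
P = sqrt(67) ≈ 8.1853
M = 810 (M = ((3*(6 + 3))*5)*((-2 + 5)*2) = ((3*9)*5)*(3*2) = (27*5)*6 = 135*6 = 810)
P*M = sqrt(67)*810 = 810*sqrt(67)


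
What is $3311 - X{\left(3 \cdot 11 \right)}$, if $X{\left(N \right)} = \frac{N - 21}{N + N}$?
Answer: $\frac{36419}{11} \approx 3310.8$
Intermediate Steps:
$X{\left(N \right)} = \frac{-21 + N}{2 N}$
$3311 - X{\left(3 \cdot 11 \right)} = 3311 - \frac{-21 + 3 \cdot 11}{2 \cdot 3 \cdot 11} = 3311 - \frac{-21 + 33}{2 \cdot 33} = 3311 - \frac{1}{2} \cdot \frac{1}{33} \cdot 12 = 3311 - \frac{2}{11} = \frac{36419}{11}$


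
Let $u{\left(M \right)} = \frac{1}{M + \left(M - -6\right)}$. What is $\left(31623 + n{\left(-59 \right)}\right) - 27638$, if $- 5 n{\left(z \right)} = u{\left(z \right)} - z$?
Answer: $\frac{2224993}{560} \approx 3973.2$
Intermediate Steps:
$u{\left(M \right)} = \frac{1}{6 + 2 M}$ ($u{\left(M \right)} = \frac{1}{M + \left(M + 6\right)} = \frac{1}{M + \left(6 + M\right)} = \frac{1}{6 + 2 M}$)
$n{\left(z \right)} = - \frac{1}{10 \left(3 + z\right)} + \frac{z}{5}$ ($n{\left(z \right)} = - \frac{\frac{1}{2 \left(3 + z\right)} - z}{5} = - \frac{1}{10 \left(3 + z\right)} + \frac{z}{5}$)
$\left(31623 + n{\left(-59 \right)}\right) - 27638 = \left(31623 + \frac{-1 + 2 \left(-59\right) \left(3 - 59\right)}{10 \left(3 - 59\right)}\right) - 27638 = \left(31623 + \frac{-1 + 2 \left(-59\right) \left(-56\right)}{10 \left(-56\right)}\right) - 27638 = \left(31623 + \frac{1}{10} \left(- \frac{1}{56}\right) \left(-1 + 6608\right)\right) - 27638 = \left(31623 + \frac{1}{10} \left(- \frac{1}{56}\right) 6607\right) - 27638 = \left(31623 - \frac{6607}{560}\right) - 27638 = \frac{17702273}{560} - 27638 = \frac{2224993}{560}$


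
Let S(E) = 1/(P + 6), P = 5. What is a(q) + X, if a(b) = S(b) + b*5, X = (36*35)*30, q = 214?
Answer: 427571/11 ≈ 38870.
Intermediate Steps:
X = 37800 (X = 1260*30 = 37800)
S(E) = 1/11 (S(E) = 1/(5 + 6) = 1/11)
a(b) = 1/11 + 5*b (a(b) = 1/11 + b*5 = 1/11 + 5*b)
a(q) + X = (1/11 + 5*214) + 37800 = (1/11 + 1070) + 37800 = 11771/11 + 37800 = 427571/11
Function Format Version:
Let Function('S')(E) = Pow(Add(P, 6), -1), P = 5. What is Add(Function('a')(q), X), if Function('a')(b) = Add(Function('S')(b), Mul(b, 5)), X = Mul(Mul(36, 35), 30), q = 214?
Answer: Rational(427571, 11) ≈ 38870.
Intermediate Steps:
X = 37800 (X = Mul(1260, 30) = 37800)
Function('S')(E) = Rational(1, 11) (Function('S')(E) = Pow(Add(5, 6), -1) = Pow(11, -1) = Rational(1, 11))
Function('a')(b) = Add(Rational(1, 11), Mul(5, b)) (Function('a')(b) = Add(Rational(1, 11), Mul(b, 5)) = Add(Rational(1, 11), Mul(5, b)))
Add(Function('a')(q), X) = Add(Add(Rational(1, 11), Mul(5, 214)), 37800) = Add(Add(Rational(1, 11), 1070), 37800) = Add(Rational(11771, 11), 37800) = Rational(427571, 11)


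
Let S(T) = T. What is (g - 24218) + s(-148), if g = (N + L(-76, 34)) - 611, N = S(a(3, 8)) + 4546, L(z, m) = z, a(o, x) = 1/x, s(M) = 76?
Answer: -162263/8 ≈ -20283.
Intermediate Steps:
N = 36369/8 (N = 1/8 + 4546 = ⅛ + 4546 = 36369/8 ≈ 4546.1)
g = 30873/8 (g = (36369/8 - 76) - 611 = 35761/8 - 611 = 30873/8 ≈ 3859.1)
(g - 24218) + s(-148) = (30873/8 - 24218) + 76 = -162871/8 + 76 = -162263/8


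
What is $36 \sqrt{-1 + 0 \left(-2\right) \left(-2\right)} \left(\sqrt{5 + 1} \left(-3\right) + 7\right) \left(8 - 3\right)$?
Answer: $i \left(1260 - 540 \sqrt{6}\right) \approx - 62.724 i$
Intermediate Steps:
$36 \sqrt{-1 + 0 \left(-2\right) \left(-2\right)} \left(\sqrt{5 + 1} \left(-3\right) + 7\right) \left(8 - 3\right) = 36 \sqrt{-1 + 0 \left(-2\right)} \left(\sqrt{6} \left(-3\right) + 7\right) 5 = 36 \sqrt{-1 + 0} \left(- 3 \sqrt{6} + 7\right) 5 = 36 \sqrt{-1} \left(7 - 3 \sqrt{6}\right) 5 = 36 i \left(35 - 15 \sqrt{6}\right)$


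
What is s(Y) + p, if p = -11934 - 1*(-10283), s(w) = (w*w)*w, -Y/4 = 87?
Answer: -42145843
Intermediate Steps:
Y = -348 (Y = -4*87 = -348)
s(w) = w**3 (s(w) = w**2*w = w**3)
p = -1651 (p = -11934 + 10283 = -1651)
s(Y) + p = (-348)**3 - 1651 = -42144192 - 1651 = -42145843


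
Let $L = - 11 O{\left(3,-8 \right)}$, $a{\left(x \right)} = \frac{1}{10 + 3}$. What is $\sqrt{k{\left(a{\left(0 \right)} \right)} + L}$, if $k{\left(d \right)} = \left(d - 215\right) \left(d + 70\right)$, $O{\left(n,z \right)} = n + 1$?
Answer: $\frac{i \sqrt{2552770}}{13} \approx 122.9 i$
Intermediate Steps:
$O{\left(n,z \right)} = 1 + n$
$a{\left(x \right)} = \frac{1}{13}$
$k{\left(d \right)} = \left(-215 + d\right) \left(70 + d\right)$
$L = -44$ ($L = - 11 \left(1 + 3\right) = \left(-11\right) 4 = -44$)
$\sqrt{k{\left(a{\left(0 \right)} \right)} + L} = \sqrt{\left(-15050 + \left(\frac{1}{13}\right)^{2} - \frac{145}{13}\right) - 44} = \sqrt{\left(-15050 + \frac{1}{169} - \frac{145}{13}\right) - 44} = \sqrt{- \frac{2545334}{169} - 44} = \sqrt{- \frac{2552770}{169}} = \frac{i \sqrt{2552770}}{13}$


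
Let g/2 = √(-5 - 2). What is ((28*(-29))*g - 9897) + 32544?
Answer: 22647 - 1624*I*√7 ≈ 22647.0 - 4296.7*I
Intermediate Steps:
g = 2*I*√7 (g = 2*√(-5 - 2) = 2*√(-7) = 2*(I*√7) = 2*I*√7 ≈ 5.2915*I)
((28*(-29))*g - 9897) + 32544 = ((28*(-29))*(2*I*√7) - 9897) + 32544 = (-1624*I*√7 - 9897) + 32544 = (-9897 - 1624*I*√7) + 32544 = 22647 - 1624*I*√7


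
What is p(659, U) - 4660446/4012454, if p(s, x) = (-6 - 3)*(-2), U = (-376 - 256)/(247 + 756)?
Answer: 33781863/2006227 ≈ 16.839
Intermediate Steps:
U = -632/1003 ≈ -0.63011
p(s, x) = 18 (p(s, x) = -9*(-2) = 18)
p(659, U) - 4660446/4012454 = 18 - 4660446/4012454 = 18 - 1*2330223/2006227 = 18 - 2330223/2006227 = 33781863/2006227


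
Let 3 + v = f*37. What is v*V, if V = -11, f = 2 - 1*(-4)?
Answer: -2409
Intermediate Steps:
f = 6 (f = 2 + 4 = 6)
v = 219 (v = -3 + 6*37 = -3 + 222 = 219)
v*V = 219*(-11) = -2409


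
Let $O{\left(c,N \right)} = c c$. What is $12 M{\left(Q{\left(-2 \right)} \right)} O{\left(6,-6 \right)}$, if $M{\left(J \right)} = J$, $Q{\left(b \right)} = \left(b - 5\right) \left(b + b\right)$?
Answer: $12096$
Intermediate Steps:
$O{\left(c,N \right)} = c^{2}$
$Q{\left(b \right)} = 2 b \left(-5 + b\right)$ ($Q{\left(b \right)} = \left(-5 + b\right) 2 b = 2 b \left(-5 + b\right)$)
$12 M{\left(Q{\left(-2 \right)} \right)} O{\left(6,-6 \right)} = 12 \cdot 2 \left(-2\right) \left(-5 - 2\right) 6^{2} = 12 \cdot 2 \left(-2\right) \left(-7\right) 36 = 12 \cdot 28 \cdot 36 = 336 \cdot 36 = 12096$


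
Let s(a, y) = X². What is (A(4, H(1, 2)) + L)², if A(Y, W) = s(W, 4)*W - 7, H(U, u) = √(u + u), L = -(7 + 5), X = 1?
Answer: 289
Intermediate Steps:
L = -12 (L = -1*12 = -12)
s(a, y) = 1 (s(a, y) = 1² = 1)
H(U, u) = √2*√u (H(U, u) = √(2*u) = √2*√u)
A(Y, W) = -7 + W (A(Y, W) = 1*W - 7 = W - 7 = -7 + W)
(A(4, H(1, 2)) + L)² = ((-7 + √2*√2) - 12)² = ((-7 + 2) - 12)² = (-5 - 12)² = (-17)² = 289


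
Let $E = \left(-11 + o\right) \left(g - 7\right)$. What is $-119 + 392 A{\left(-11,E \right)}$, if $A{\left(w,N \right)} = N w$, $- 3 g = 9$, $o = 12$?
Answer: $43001$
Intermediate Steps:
$g = -3$ ($g = \left(- \frac{1}{3}\right) 9 = -3$)
$E = -10$ ($E = \left(-11 + 12\right) \left(-3 - 7\right) = 1 \left(-10\right) = -10$)
$-119 + 392 A{\left(-11,E \right)} = -119 + 392 \left(\left(-10\right) \left(-11\right)\right) = -119 + 392 \cdot 110 = -119 + 43120 = 43001$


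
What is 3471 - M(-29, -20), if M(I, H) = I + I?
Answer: 3529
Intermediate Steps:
M(I, H) = 2*I
3471 - M(-29, -20) = 3471 - 2*(-29) = 3471 - 1*(-58) = 3471 + 58 = 3529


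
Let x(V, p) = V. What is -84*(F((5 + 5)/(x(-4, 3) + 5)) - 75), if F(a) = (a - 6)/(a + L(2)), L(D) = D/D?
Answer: 68964/11 ≈ 6269.5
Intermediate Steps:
L(D) = 1
F(a) = (-6 + a)/(1 + a) (F(a) = (a - 6)/(a + 1) = (-6 + a)/(1 + a))
-84*(F((5 + 5)/(x(-4, 3) + 5)) - 75) = -84*((-6 + (5 + 5)/(-4 + 5))/(1 + (5 + 5)/(-4 + 5)) - 75) = -84*((-6 + 10/1)/(1 + 10/1) - 75) = -84*((-6 + 10*1)/(1 + 10*1) - 75) = -84*((-6 + 10)/(1 + 10) - 75) = -84*(4/11 - 75) = -84*(-821/11) = 68964/11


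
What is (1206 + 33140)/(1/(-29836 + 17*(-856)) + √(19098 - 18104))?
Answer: 1524550248/1958472776735 + 67671736408224*√994/1958472776735 ≈ 1089.4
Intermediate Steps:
(1206 + 33140)/(1/(-29836 + 17*(-856)) + √(19098 - 18104)) = 34346/(1/(-29836 - 14552) + √994) = 34346/(1/(-44388) + √994) = 34346/(-1/44388 + √994)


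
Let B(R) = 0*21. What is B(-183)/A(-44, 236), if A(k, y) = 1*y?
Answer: 0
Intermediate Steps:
A(k, y) = y
B(R) = 0
B(-183)/A(-44, 236) = 0/236 = 0*(1/236) = 0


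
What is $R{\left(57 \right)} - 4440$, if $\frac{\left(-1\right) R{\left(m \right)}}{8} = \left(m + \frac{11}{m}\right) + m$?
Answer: $- \frac{305152}{57} \approx -5353.5$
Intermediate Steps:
$R{\left(m \right)} = - \frac{88}{m} - 16 m$ ($R{\left(m \right)} = - 8 \left(\left(m + \frac{11}{m}\right) + m\right) = - 8 \left(2 m + \frac{11}{m}\right) = - \frac{88}{m} - 16 m$)
$R{\left(57 \right)} - 4440 = \left(- \frac{88}{57} - 912\right) - 4440 = - \frac{52072}{57} - 4440 = - \frac{305152}{57}$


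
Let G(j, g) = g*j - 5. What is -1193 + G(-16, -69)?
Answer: -94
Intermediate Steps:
G(j, g) = -5 + g*j
-1193 + G(-16, -69) = -1193 + (-5 - 69*(-16)) = -1193 + (-5 + 1104) = -1193 + 1099 = -94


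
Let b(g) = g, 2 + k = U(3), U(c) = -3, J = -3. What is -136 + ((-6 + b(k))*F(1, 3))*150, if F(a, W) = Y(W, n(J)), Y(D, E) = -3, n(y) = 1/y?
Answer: 4814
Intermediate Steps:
F(a, W) = -3
k = -5 (k = -2 - 3 = -5)
-136 + ((-6 + b(k))*F(1, 3))*150 = -136 + ((-6 - 5)*(-3))*150 = -136 - 11*(-3)*150 = -136 + 33*150 = -136 + 4950 = 4814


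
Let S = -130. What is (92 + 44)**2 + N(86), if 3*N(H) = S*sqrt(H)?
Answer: 18496 - 130*sqrt(86)/3 ≈ 18094.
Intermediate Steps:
N(H) = -130*sqrt(H)/3 (N(H) = (-130*sqrt(H))/3 = -130*sqrt(H)/3)
(92 + 44)**2 + N(86) = (92 + 44)**2 - 130*sqrt(86)/3 = 136**2 - 130*sqrt(86)/3 = 18496 - 130*sqrt(86)/3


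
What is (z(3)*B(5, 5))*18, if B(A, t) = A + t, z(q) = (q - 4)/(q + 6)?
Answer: -20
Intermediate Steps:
z(q) = (-4 + q)/(6 + q)
(z(3)*B(5, 5))*18 = (((-4 + 3)/(6 + 3))*(5 + 5))*18 = ((-1/9)*10)*18 = (((⅑)*(-1))*10)*18 = -⅑*10*18 = -10/9*18 = -20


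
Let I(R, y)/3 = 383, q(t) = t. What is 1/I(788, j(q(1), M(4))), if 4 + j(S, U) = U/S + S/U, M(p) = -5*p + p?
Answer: 1/1149 ≈ 0.00087032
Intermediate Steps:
M(p) = -4*p
j(S, U) = -4 + S/U + U/S (j(S, U) = -4 + (U/S + S/U) = -4 + (S/U + U/S) = -4 + S/U + U/S)
I(R, y) = 1149 (I(R, y) = 3*383 = 1149)
1/I(788, j(q(1), M(4))) = 1/1149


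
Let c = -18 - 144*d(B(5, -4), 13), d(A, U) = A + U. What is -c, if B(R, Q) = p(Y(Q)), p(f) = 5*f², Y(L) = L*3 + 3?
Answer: 60210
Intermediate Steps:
Y(L) = 3 + 3*L (Y(L) = 3*L + 3 = 3 + 3*L)
B(R, Q) = 5*(3 + 3*Q)²
c = -60210 (c = -18 - 144*(45*(1 - 4)² + 13) = -18 - 144*(45*(-3)² + 13) = -18 - 144*(45*9 + 13) = -18 - 144*(405 + 13) = -18 - 144*418 = -18 - 60192 = -60210)
-c = -1*(-60210) = 60210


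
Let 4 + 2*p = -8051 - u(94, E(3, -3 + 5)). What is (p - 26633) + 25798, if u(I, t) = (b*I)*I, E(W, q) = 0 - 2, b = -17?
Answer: 140487/2 ≈ 70244.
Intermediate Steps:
E(W, q) = -2
u(I, t) = -17*I**2 (u(I, t) = (-17*I)*I = -17*I**2)
p = 142157/2 (p = -2 + (-8051 - (-17)*94**2)/2 = -2 + (-8051 - (-17)*8836)/2 = -2 + (-8051 - 1*(-150212))/2 = -2 + (-8051 + 150212)/2 = -2 + (1/2)*142161 = -2 + 142161/2 = 142157/2 ≈ 71079.)
(p - 26633) + 25798 = (142157/2 - 26633) + 25798 = 88891/2 + 25798 = 140487/2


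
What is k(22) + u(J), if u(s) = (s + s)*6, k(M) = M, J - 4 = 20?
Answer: 310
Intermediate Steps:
J = 24 (J = 4 + 20 = 24)
u(s) = 12*s (u(s) = (2*s)*6 = 12*s)
k(22) + u(J) = 22 + 12*24 = 22 + 288 = 310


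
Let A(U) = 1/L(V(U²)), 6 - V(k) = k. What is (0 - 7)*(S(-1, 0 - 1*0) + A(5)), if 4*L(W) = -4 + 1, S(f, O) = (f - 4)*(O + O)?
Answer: 28/3 ≈ 9.3333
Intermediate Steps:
S(f, O) = 2*O*(-4 + f) (S(f, O) = (-4 + f)*(2*O) = 2*O*(-4 + f))
V(k) = 6 - k
L(W) = -¾ (L(W) = (-4 + 1)/4 = (¼)*(-3) = -¾)
A(U) = -4/3 (A(U) = 1/(-¾) = -4/3)
(0 - 7)*(S(-1, 0 - 1*0) + A(5)) = (0 - 7)*(2*(0 - 1*0)*(-4 - 1) - 4/3) = -7*(2*(0 + 0)*(-5) - 4/3) = -7*(2*0*(-5) - 4/3) = -7*(0 - 4/3) = -7*(-4/3) = 28/3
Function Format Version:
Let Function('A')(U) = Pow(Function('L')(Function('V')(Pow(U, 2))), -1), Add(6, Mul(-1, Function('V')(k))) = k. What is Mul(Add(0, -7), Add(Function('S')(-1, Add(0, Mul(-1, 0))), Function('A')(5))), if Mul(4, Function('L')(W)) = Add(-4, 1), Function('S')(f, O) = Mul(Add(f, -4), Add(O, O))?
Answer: Rational(28, 3) ≈ 9.3333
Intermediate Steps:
Function('S')(f, O) = Mul(2, O, Add(-4, f)) (Function('S')(f, O) = Mul(Add(-4, f), Mul(2, O)) = Mul(2, O, Add(-4, f)))
Function('V')(k) = Add(6, Mul(-1, k))
Function('L')(W) = Rational(-3, 4) (Function('L')(W) = Mul(Rational(1, 4), Add(-4, 1)) = Mul(Rational(1, 4), -3) = Rational(-3, 4))
Function('A')(U) = Rational(-4, 3) (Function('A')(U) = Pow(Rational(-3, 4), -1) = Rational(-4, 3))
Mul(Add(0, -7), Add(Function('S')(-1, Add(0, Mul(-1, 0))), Function('A')(5))) = Mul(Add(0, -7), Add(Mul(2, Add(0, Mul(-1, 0)), Add(-4, -1)), Rational(-4, 3))) = Mul(-7, Add(Mul(2, Add(0, 0), -5), Rational(-4, 3))) = Mul(-7, Add(Mul(2, 0, -5), Rational(-4, 3))) = Mul(-7, Add(0, Rational(-4, 3))) = Mul(-7, Rational(-4, 3)) = Rational(28, 3)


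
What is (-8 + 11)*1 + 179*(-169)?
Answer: -30248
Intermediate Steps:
(-8 + 11)*1 + 179*(-169) = 3*1 - 30251 = 3 - 30251 = -30248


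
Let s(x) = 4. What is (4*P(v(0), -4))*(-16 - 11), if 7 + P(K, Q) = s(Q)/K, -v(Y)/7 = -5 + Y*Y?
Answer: 26028/35 ≈ 743.66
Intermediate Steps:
v(Y) = 35 - 7*Y² (v(Y) = -7*(-5 + Y*Y) = -7*(-5 + Y²) = 35 - 7*Y²)
P(K, Q) = -7 + 4/K
(4*P(v(0), -4))*(-16 - 11) = (4*(-7 + 4/(35 - 7*0²)))*(-16 - 11) = (4*(-7 + 4/(35 - 7*0)))*(-27) = (4*(-7 + 4/(35 + 0)))*(-27) = (4*(-7 + 4/35))*(-27) = (4*(-241/35))*(-27) = -964/35*(-27) = 26028/35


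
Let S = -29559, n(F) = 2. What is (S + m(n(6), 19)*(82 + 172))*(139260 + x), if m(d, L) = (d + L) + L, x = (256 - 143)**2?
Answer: -2949210571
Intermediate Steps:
x = 12769 (x = 113**2 = 12769)
m(d, L) = d + 2*L (m(d, L) = (L + d) + L = d + 2*L)
(S + m(n(6), 19)*(82 + 172))*(139260 + x) = (-29559 + (2 + 2*19)*(82 + 172))*(139260 + 12769) = (-29559 + (2 + 38)*254)*152029 = (-29559 + 40*254)*152029 = (-29559 + 10160)*152029 = -19399*152029 = -2949210571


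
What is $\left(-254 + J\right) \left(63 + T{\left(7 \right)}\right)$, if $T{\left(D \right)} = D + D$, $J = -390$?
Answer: $-49588$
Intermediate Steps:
$T{\left(D \right)} = 2 D$
$\left(-254 + J\right) \left(63 + T{\left(7 \right)}\right) = \left(-254 - 390\right) \left(63 + 2 \cdot 7\right) = - 644 \left(63 + 14\right) = \left(-644\right) 77 = -49588$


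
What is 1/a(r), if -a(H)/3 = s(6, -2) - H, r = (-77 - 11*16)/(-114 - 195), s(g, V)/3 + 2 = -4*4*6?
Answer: 103/91099 ≈ 0.0011306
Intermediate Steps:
s(g, V) = -294 (s(g, V) = -6 + 3*(-4*4*6) = -6 + 3*(-16*6) = -6 + 3*(-1*96) = -6 + 3*(-96) = -6 - 288 = -294)
r = 253/309 (r = (-77 - 176)/(-309) = -253*(-1/309) = 253/309 ≈ 0.81877)
a(H) = 882 + 3*H (a(H) = -3*(-294 - H) = 882 + 3*H)
1/a(r) = 1/(882 + 3*(253/309)) = 1/(882 + 253/103) = 1/(91099/103) = 103/91099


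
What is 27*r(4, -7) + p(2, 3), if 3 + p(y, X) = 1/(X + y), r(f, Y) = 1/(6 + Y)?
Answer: -149/5 ≈ -29.800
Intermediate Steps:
p(y, X) = -3 + 1/(X + y)
27*r(4, -7) + p(2, 3) = 27/(6 - 7) + (1 - 3*3 - 3*2)/(3 + 2) = 27/(-1) + (1 - 9 - 6)/5 = 27*(-1) + (1/5)*(-14) = -27 - 14/5 = -149/5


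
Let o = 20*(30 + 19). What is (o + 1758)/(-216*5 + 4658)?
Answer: 1369/1789 ≈ 0.76523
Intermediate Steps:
o = 980 (o = 20*49 = 980)
(o + 1758)/(-216*5 + 4658) = (980 + 1758)/(-216*5 + 4658) = 2738/(-1080 + 4658) = 2738/3578 = 2738*(1/3578) = 1369/1789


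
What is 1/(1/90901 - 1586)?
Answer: -90901/144168985 ≈ -0.00063052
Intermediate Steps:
1/(1/90901 - 1586) = 1/(-144168985/90901) = -90901/144168985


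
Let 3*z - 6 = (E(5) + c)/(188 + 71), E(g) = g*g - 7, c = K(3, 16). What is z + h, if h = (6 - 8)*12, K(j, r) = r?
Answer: -17060/777 ≈ -21.956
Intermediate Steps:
c = 16
h = -24 (h = -2*12 = -24)
E(g) = -7 + g² (E(g) = g² - 7 = -7 + g²)
z = 1588/777 (z = 2 + (((-7 + 5²) + 16)/(188 + 71))/3 = 2 + (((-7 + 25) + 16)/259)/3 = 2 + ((18 + 16)*(1/259))/3 = 2 + (34*(1/259))/3 = 2 + (⅓)*(34/259) = 2 + 34/777 = 1588/777 ≈ 2.0438)
z + h = 1588/777 - 24 = -17060/777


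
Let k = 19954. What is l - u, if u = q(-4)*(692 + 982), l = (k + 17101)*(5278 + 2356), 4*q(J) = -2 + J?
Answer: 282880381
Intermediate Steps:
q(J) = -1/2 + J/4 (q(J) = (-2 + J)/4 = -1/2 + J/4)
l = 282877870 (l = (19954 + 17101)*(5278 + 2356) = 37055*7634 = 282877870)
u = -2511 (u = (-1/2 + (1/4)*(-4))*(692 + 982) = (-1/2 - 1)*1674 = -3/2*1674 = -2511)
l - u = 282877870 - 1*(-2511) = 282877870 + 2511 = 282880381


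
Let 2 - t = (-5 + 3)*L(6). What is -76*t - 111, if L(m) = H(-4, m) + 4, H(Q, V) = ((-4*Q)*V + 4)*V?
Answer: -92071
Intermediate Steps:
H(Q, V) = V*(4 - 4*Q*V) (H(Q, V) = (-4*Q*V + 4)*V = (4 - 4*Q*V)*V = V*(4 - 4*Q*V))
L(m) = 4 + 4*m*(1 + 4*m) (L(m) = 4*m*(1 - 1*(-4)*m) + 4 = 4*m*(1 + 4*m) + 4 = 4 + 4*m*(1 + 4*m))
t = 1210 (t = 2 - (-5 + 3)*(4 + 4*6*(1 + 4*6)) = 2 - (-2)*(4 + 4*6*(1 + 24)) = 2 - (-2)*(4 + 4*6*25) = 2 - (-2)*(4 + 600) = 2 - (-2)*604 = 2 - 1*(-1208) = 2 + 1208 = 1210)
-76*t - 111 = -76*1210 - 111 = -91960 - 111 = -92071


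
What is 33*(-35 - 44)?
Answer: -2607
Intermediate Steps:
33*(-35 - 44) = 33*(-79) = -2607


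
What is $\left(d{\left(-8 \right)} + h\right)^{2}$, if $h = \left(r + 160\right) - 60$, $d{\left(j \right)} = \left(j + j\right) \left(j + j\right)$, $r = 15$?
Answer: $137641$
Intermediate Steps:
$d{\left(j \right)} = 4 j^{2}$ ($d{\left(j \right)} = 2 j 2 j = 4 j^{2}$)
$h = 115$ ($h = \left(15 + 160\right) - 60 = 175 - 60 = 115$)
$\left(d{\left(-8 \right)} + h\right)^{2} = \left(4 \left(-8\right)^{2} + 115\right)^{2} = \left(4 \cdot 64 + 115\right)^{2} = \left(256 + 115\right)^{2} = 371^{2} = 137641$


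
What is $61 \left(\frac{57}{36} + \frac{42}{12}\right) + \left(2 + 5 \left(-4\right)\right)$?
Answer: $\frac{3505}{12} \approx 292.08$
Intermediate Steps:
$61 \left(\frac{57}{36} + \frac{42}{12}\right) + \left(2 + 5 \left(-4\right)\right) = 61 \left(57 \cdot \frac{1}{36} + 42 \cdot \frac{1}{12}\right) + \left(2 - 20\right) = 61 \left(\frac{19}{12} + \frac{7}{2}\right) - 18 = 61 \cdot \frac{61}{12} - 18 = \frac{3721}{12} - 18 = \frac{3505}{12}$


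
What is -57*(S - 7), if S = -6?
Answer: 741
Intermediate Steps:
-57*(S - 7) = -57*(-6 - 7) = -57*(-13) = 741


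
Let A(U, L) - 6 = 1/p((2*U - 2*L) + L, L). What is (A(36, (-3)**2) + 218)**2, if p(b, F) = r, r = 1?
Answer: 50625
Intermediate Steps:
p(b, F) = 1
A(U, L) = 7 (A(U, L) = 6 + 1/1 = 6 + 1 = 7)
(A(36, (-3)**2) + 218)**2 = (7 + 218)**2 = 225**2 = 50625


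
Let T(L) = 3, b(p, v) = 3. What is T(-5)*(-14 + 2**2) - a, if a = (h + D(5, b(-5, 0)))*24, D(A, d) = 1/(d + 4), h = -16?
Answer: 2454/7 ≈ 350.57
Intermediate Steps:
D(A, d) = 1/(4 + d)
a = -2664/7 (a = (-16 + 1/(4 + 3))*24 = (-16 + 1/7)*24 = -111/7*24 = -2664/7 ≈ -380.57)
T(-5)*(-14 + 2**2) - a = 3*(-14 + 2**2) - 1*(-2664/7) = 3*(-14 + 4) + 2664/7 = 3*(-10) + 2664/7 = -30 + 2664/7 = 2454/7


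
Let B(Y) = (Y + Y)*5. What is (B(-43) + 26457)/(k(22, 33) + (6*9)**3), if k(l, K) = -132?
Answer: 26027/157332 ≈ 0.16543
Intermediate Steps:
B(Y) = 10*Y (B(Y) = (2*Y)*5 = 10*Y)
(B(-43) + 26457)/(k(22, 33) + (6*9)**3) = (10*(-43) + 26457)/(-132 + (6*9)**3) = (-430 + 26457)/(-132 + 54**3) = 26027/(-132 + 157464) = 26027/157332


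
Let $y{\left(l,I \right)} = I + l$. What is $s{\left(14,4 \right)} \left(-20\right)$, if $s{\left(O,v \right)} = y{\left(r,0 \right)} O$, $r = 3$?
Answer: $-840$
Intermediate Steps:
$s{\left(O,v \right)} = 3 O$ ($s{\left(O,v \right)} = \left(0 + 3\right) O = 3 O$)
$s{\left(14,4 \right)} \left(-20\right) = 3 \cdot 14 \left(-20\right) = 42 \left(-20\right) = -840$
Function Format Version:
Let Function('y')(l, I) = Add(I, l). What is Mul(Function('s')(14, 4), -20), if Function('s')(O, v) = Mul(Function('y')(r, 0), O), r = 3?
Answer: -840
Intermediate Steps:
Function('s')(O, v) = Mul(3, O) (Function('s')(O, v) = Mul(Add(0, 3), O) = Mul(3, O))
Mul(Function('s')(14, 4), -20) = Mul(Mul(3, 14), -20) = Mul(42, -20) = -840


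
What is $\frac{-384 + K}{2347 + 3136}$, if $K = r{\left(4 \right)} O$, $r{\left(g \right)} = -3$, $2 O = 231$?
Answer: $- \frac{1461}{10966} \approx -0.13323$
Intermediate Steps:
$O = \frac{231}{2}$ ($O = \frac{1}{2} \cdot 231 = \frac{231}{2} \approx 115.5$)
$K = - \frac{693}{2}$ ($K = \left(-3\right) \frac{231}{2} = - \frac{693}{2} \approx -346.5$)
$\frac{-384 + K}{2347 + 3136} = \frac{-384 - \frac{693}{2}}{2347 + 3136} = - \frac{1461}{2 \cdot 5483} = \left(- \frac{1461}{2}\right) \frac{1}{5483} = - \frac{1461}{10966}$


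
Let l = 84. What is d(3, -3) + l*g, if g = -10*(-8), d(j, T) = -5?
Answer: 6715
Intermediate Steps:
g = 80
d(3, -3) + l*g = -5 + 84*80 = -5 + 6720 = 6715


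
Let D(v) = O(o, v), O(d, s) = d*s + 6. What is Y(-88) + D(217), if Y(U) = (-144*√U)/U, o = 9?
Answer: 1959 + 36*I*√22/11 ≈ 1959.0 + 15.35*I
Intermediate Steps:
O(d, s) = 6 + d*s
D(v) = 6 + 9*v
Y(U) = -144/√U
Y(-88) + D(217) = -(-36)*I*√22/11 + (6 + 9*217) = -(-36)*I*√22/11 + (6 + 1953) = 36*I*√22/11 + 1959 = 1959 + 36*I*√22/11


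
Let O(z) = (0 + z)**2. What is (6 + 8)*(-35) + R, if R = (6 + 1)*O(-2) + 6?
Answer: -456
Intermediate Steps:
O(z) = z**2
R = 34 (R = (6 + 1)*(-2)**2 + 6 = 7*4 + 6 = 28 + 6 = 34)
(6 + 8)*(-35) + R = (6 + 8)*(-35) + 34 = 14*(-35) + 34 = -490 + 34 = -456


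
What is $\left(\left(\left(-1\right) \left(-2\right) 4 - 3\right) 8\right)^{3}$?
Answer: $64000$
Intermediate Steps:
$\left(\left(\left(-1\right) \left(-2\right) 4 - 3\right) 8\right)^{3} = \left(\left(2 \cdot 4 - 3\right) 8\right)^{3} = \left(\left(8 - 3\right) 8\right)^{3} = \left(5 \cdot 8\right)^{3} = 40^{3} = 64000$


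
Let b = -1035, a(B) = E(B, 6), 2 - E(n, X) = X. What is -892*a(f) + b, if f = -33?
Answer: 2533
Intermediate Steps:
E(n, X) = 2 - X
a(B) = -4 (a(B) = 2 - 1*6 = 2 - 6 = -4)
-892*a(f) + b = -892*(-4) - 1035 = 3568 - 1035 = 2533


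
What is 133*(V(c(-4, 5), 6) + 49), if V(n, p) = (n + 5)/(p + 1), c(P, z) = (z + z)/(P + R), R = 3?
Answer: 6422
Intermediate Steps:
c(P, z) = 2*z/(3 + P) (c(P, z) = (z + z)/(P + 3) = (2*z)/(3 + P) = 2*z/(3 + P))
V(n, p) = (5 + n)/(1 + p)
133*(V(c(-4, 5), 6) + 49) = 133*((5 + 2*5/(3 - 4))/(1 + 6) + 49) = 133*((5 + 2*5/(-1))/7 + 49) = 133*((5 + 2*5*(-1))/7 + 49) = 133*((5 - 10)/7 + 49) = 133*((⅐)*(-5) + 49) = 133*(-5/7 + 49) = 133*(338/7) = 6422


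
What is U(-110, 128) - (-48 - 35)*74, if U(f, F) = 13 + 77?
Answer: 6232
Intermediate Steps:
U(f, F) = 90
U(-110, 128) - (-48 - 35)*74 = 90 - (-48 - 35)*74 = 90 - (-83)*74 = 90 - 1*(-6142) = 90 + 6142 = 6232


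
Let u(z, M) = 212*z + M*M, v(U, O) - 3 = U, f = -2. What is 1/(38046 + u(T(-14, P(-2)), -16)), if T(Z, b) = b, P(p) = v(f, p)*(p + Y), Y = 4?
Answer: 1/38726 ≈ 2.5822e-5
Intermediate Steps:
v(U, O) = 3 + U
P(p) = 4 + p (P(p) = (3 - 2)*(p + 4) = 1*(4 + p) = 4 + p)
u(z, M) = M² + 212*z (u(z, M) = 212*z + M² = M² + 212*z)
1/(38046 + u(T(-14, P(-2)), -16)) = 1/(38046 + ((-16)² + 212*(4 - 2))) = 1/(38046 + (256 + 212*2)) = 1/(38046 + (256 + 424)) = 1/(38046 + 680) = 1/38726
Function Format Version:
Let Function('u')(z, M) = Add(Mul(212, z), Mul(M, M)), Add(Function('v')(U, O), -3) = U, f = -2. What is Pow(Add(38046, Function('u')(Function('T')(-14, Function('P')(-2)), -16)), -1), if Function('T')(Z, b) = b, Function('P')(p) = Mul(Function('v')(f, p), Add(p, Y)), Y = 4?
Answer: Rational(1, 38726) ≈ 2.5822e-5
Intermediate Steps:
Function('v')(U, O) = Add(3, U)
Function('P')(p) = Add(4, p) (Function('P')(p) = Mul(Add(3, -2), Add(p, 4)) = Mul(1, Add(4, p)) = Add(4, p))
Function('u')(z, M) = Add(Pow(M, 2), Mul(212, z)) (Function('u')(z, M) = Add(Mul(212, z), Pow(M, 2)) = Add(Pow(M, 2), Mul(212, z)))
Pow(Add(38046, Function('u')(Function('T')(-14, Function('P')(-2)), -16)), -1) = Pow(Add(38046, Add(Pow(-16, 2), Mul(212, Add(4, -2)))), -1) = Pow(Add(38046, Add(256, Mul(212, 2))), -1) = Pow(Add(38046, Add(256, 424)), -1) = Pow(Add(38046, 680), -1) = Pow(38726, -1) = Rational(1, 38726)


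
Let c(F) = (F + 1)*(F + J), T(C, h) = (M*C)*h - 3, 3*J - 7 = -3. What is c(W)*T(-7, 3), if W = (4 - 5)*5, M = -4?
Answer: 1188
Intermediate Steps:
J = 4/3 (J = 7/3 + (⅓)*(-3) = 7/3 - 1 = 4/3 ≈ 1.3333)
T(C, h) = -3 - 4*C*h (T(C, h) = (-4*C)*h - 3 = -4*C*h - 3 = -3 - 4*C*h)
W = -5 (W = -1*5 = -5)
c(F) = (1 + F)*(4/3 + F) (c(F) = (F + 1)*(F + 4/3) = (1 + F)*(4/3 + F))
c(W)*T(-7, 3) = (4/3 + (-5)² + (7/3)*(-5))*(-3 - 4*(-7)*3) = (4/3 + 25 - 35/3)*(-3 + 84) = (44/3)*81 = 1188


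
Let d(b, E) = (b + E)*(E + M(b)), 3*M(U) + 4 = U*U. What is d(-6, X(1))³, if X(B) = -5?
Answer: -6539203/27 ≈ -2.4219e+5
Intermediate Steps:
M(U) = -4/3 + U²/3 (M(U) = -4/3 + (U*U)/3 = -4/3 + U²/3)
d(b, E) = (E + b)*(-4/3 + E + b²/3) (d(b, E) = (b + E)*(E + (-4/3 + b²/3)) = (E + b)*(-4/3 + E + b²/3))
d(-6, X(1))³ = ((-5)² - 5*(-6) + (⅓)*(-5)*(-4 + (-6)²) + (⅓)*(-6)*(-4 + (-6)²))³ = (25 + 30 + (⅓)*(-5)*(-4 + 36) + (⅓)*(-6)*(-4 + 36))³ = (25 + 30 + (⅓)*(-5)*32 + (⅓)*(-6)*32)³ = (25 + 30 - 160/3 - 64)³ = (-187/3)³ = -6539203/27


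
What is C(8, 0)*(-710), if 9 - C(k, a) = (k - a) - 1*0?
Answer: -710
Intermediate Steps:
C(k, a) = 9 + a - k (C(k, a) = 9 - ((k - a) - 1*0) = 9 - ((k - a) + 0) = 9 - (k - a) = 9 + (a - k) = 9 + a - k)
C(8, 0)*(-710) = (9 + 0 - 1*8)*(-710) = (9 + 0 - 8)*(-710) = 1*(-710) = -710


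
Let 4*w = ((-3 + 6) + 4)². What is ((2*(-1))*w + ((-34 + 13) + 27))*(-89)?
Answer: 3293/2 ≈ 1646.5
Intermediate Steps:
w = 49/4 (w = ((-3 + 6) + 4)²/4 = (3 + 4)²/4 = (¼)*7² = (¼)*49 = 49/4 ≈ 12.250)
((2*(-1))*w + ((-34 + 13) + 27))*(-89) = ((2*(-1))*(49/4) + ((-34 + 13) + 27))*(-89) = (-2*49/4 + (-21 + 27))*(-89) = (-49/2 + 6)*(-89) = -37/2*(-89) = 3293/2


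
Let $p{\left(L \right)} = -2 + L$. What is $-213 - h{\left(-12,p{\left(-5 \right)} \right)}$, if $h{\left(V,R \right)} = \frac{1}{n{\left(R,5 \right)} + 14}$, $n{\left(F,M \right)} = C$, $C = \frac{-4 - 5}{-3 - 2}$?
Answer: $- \frac{16832}{79} \approx -213.06$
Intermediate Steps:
$C = \frac{9}{5}$ ($C = - \frac{9}{-5} = \left(-9\right) \left(- \frac{1}{5}\right) = \frac{9}{5} \approx 1.8$)
$n{\left(F,M \right)} = \frac{9}{5}$
$h{\left(V,R \right)} = \frac{5}{79}$ ($h{\left(V,R \right)} = \frac{1}{\frac{9}{5} + 14} = \frac{1}{\frac{79}{5}} = \frac{5}{79}$)
$-213 - h{\left(-12,p{\left(-5 \right)} \right)} = -213 - \frac{5}{79} = - \frac{16832}{79}$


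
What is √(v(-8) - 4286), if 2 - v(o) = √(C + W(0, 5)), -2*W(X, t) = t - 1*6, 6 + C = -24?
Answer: √(-17136 - 2*I*√118)/2 ≈ 0.041491 - 65.452*I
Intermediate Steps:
C = -30 (C = -6 - 24 = -30)
W(X, t) = 3 - t/2 (W(X, t) = -(t - 1*6)/2 = -(t - 6)/2 = -(-6 + t)/2 = 3 - t/2)
v(o) = 2 - I*√118/2 (v(o) = 2 - √(-30 + (3 - ½*5)) = 2 - √(-30 + (3 - 5/2)) = 2 - √(-30 + ½) = 2 - √(-59/2) = 2 - I*√118/2)
√(v(-8) - 4286) = √((2 - I*√118/2) - 4286) = √(-4284 - I*√118/2)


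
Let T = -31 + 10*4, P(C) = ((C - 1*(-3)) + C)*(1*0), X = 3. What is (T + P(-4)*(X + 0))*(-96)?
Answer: -864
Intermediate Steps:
P(C) = 0 (P(C) = ((C + 3) + C)*0 = ((3 + C) + C)*0 = (3 + 2*C)*0 = 0)
T = 9 (T = -31 + 40 = 9)
(T + P(-4)*(X + 0))*(-96) = (9 + 0*(3 + 0))*(-96) = (9 + 0*3)*(-96) = (9 + 0)*(-96) = 9*(-96) = -864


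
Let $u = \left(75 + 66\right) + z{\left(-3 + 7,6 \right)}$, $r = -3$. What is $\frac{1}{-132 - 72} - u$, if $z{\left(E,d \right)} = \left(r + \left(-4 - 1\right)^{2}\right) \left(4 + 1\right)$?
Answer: $- \frac{51205}{204} \approx -251.0$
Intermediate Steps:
$z{\left(E,d \right)} = 110$ ($z{\left(E,d \right)} = \left(-3 + \left(-4 - 1\right)^{2}\right) \left(4 + 1\right) = \left(-3 + \left(-5\right)^{2}\right) 5 = \left(-3 + 25\right) 5 = 22 \cdot 5 = 110$)
$u = 251$ ($u = \left(75 + 66\right) + 110 = 141 + 110 = 251$)
$\frac{1}{-132 - 72} - u = \frac{1}{-132 - 72} - 251 = \frac{1}{-204} - 251 = - \frac{1}{204} - 251 = - \frac{51205}{204}$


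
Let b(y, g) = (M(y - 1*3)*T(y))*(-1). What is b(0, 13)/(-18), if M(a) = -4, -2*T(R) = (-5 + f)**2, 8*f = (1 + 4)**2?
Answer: 25/64 ≈ 0.39063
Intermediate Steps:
f = 25/8 (f = (1 + 4)**2/8 = (1/8)*5**2 = (1/8)*25 = 25/8 ≈ 3.1250)
T(R) = -225/128 (T(R) = -(-5 + 25/8)**2/2 = -(-15/8)**2/2 = -1/2*225/64 = -225/128)
b(y, g) = -225/32 (b(y, g) = -4*(-225/128)*(-1) = (225/32)*(-1) = -225/32)
b(0, 13)/(-18) = -225/32/(-18) = -225/32*(-1/18) = 25/64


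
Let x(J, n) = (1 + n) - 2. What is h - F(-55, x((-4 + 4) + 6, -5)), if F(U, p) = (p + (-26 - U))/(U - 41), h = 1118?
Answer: 107351/96 ≈ 1118.2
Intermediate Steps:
x(J, n) = -1 + n
F(U, p) = (-26 + p - U)/(-41 + U)
h - F(-55, x((-4 + 4) + 6, -5)) = 1118 - (-26 + (-1 - 5) - 1*(-55))/(-41 - 55) = 1118 - (-26 - 6 + 55)/(-96) = 1118 - (-1)*23/96 = 1118 - 1*(-23/96) = 1118 + 23/96 = 107351/96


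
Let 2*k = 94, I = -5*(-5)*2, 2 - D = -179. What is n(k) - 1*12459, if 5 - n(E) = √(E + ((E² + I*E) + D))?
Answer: -12454 - √4787 ≈ -12523.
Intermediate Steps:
D = 181 (D = 2 - 1*(-179) = 2 + 179 = 181)
I = 50 (I = 25*2 = 50)
k = 47 (k = (½)*94 = 47)
n(E) = 5 - √(181 + E² + 51*E) (n(E) = 5 - √(E + ((E² + 50*E) + 181)) = 5 - √(E + (181 + E² + 50*E)) = 5 - √(181 + E² + 51*E))
n(k) - 1*12459 = (5 - √(181 + 47² + 51*47)) - 1*12459 = (5 - √(181 + 2209 + 2397)) - 12459 = (5 - √4787) - 12459 = -12454 - √4787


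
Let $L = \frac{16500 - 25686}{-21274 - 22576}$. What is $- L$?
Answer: $- \frac{4593}{21925} \approx -0.20949$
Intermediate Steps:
$L = \frac{4593}{21925}$ ($L = - \frac{9186}{-43850} = \left(-9186\right) \left(- \frac{1}{43850}\right) = \frac{4593}{21925} \approx 0.20949$)
$- L = \left(-1\right) \frac{4593}{21925} = - \frac{4593}{21925}$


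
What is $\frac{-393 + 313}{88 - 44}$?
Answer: $- \frac{20}{11} \approx -1.8182$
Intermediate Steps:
$\frac{-393 + 313}{88 - 44} = - \frac{80}{44} = \left(-80\right) \frac{1}{44} = - \frac{20}{11}$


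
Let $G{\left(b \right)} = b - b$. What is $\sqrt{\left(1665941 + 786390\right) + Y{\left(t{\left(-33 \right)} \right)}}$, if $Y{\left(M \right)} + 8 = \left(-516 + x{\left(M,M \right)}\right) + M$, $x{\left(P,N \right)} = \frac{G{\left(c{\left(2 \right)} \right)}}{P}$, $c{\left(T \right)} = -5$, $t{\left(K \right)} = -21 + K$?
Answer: $3 \sqrt{272417} \approx 1565.8$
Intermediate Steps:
$G{\left(b \right)} = 0$
$x{\left(P,N \right)} = 0$ ($x{\left(P,N \right)} = \frac{0}{P} = 0$)
$Y{\left(M \right)} = -524 + M$ ($Y{\left(M \right)} = -8 + \left(\left(-516 + 0\right) + M\right) = -8 + \left(-516 + M\right) = -524 + M$)
$\sqrt{\left(1665941 + 786390\right) + Y{\left(t{\left(-33 \right)} \right)}} = \sqrt{\left(1665941 + 786390\right) - 578} = \sqrt{2452331 - 578} = \sqrt{2451753} = 3 \sqrt{272417}$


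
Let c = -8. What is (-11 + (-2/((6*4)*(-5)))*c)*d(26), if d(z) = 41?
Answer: -6847/15 ≈ -456.47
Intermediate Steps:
(-11 + (-2/((6*4)*(-5)))*c)*d(26) = (-11 - 2/((6*4)*(-5))*(-8))*41 = (-11 - 2/(24*(-5))*(-8))*41 = (-11 - 2/(-120)*(-8))*41 = (-11 - 2*(-1/120)*(-8))*41 = (-11 + (1/60)*(-8))*41 = (-11 - 2/15)*41 = -167/15*41 = -6847/15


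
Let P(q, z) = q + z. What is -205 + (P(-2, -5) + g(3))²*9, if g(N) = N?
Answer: -61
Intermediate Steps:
-205 + (P(-2, -5) + g(3))²*9 = -205 + ((-2 - 5) + 3)²*9 = -205 + (-7 + 3)²*9 = -205 + (-4)²*9 = -205 + 16*9 = -205 + 144 = -61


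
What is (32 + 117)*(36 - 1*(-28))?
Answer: 9536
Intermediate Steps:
(32 + 117)*(36 - 1*(-28)) = 149*(36 + 28) = 149*64 = 9536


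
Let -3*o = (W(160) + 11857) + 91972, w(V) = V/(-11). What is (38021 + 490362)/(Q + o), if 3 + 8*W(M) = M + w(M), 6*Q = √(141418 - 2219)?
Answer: -1274760454381128/83512260024097 - 6137696928*√139199/83512260024097 ≈ -15.292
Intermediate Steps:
Q = √139199/6 (Q = √(141418 - 2219)/6 = √139199/6 ≈ 62.182)
w(V) = -V/11 (w(V) = V*(-1/11) = -V/11)
W(M) = -3/8 + 5*M/44 (W(M) = -3/8 + (M - M/11)/8 = -3/8 + (10*M/11)/8 = -3/8 + 5*M/44)
o = -3046173/88 (o = -(((-3/8 + (5/44)*160) + 11857) + 91972)/3 = -(((-3/8 + 200/11) + 11857) + 91972)/3 = -((1567/88 + 11857) + 91972)/3 = -(1044983/88 + 91972)/3 = -⅓*9138519/88 = -3046173/88 ≈ -34616.)
(38021 + 490362)/(Q + o) = (38021 + 490362)/(√139199/6 - 3046173/88) = 528383/(-3046173/88 + √139199/6)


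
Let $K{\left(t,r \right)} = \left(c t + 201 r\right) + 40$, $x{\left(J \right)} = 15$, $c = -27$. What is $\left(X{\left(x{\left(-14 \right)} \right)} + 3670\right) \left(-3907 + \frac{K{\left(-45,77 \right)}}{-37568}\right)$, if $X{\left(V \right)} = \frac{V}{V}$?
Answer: $- \frac{134721026817}{9392} \approx -1.4344 \cdot 10^{7}$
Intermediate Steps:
$K{\left(t,r \right)} = 40 - 27 t + 201 r$ ($K{\left(t,r \right)} = \left(- 27 t + 201 r\right) + 40 = 40 - 27 t + 201 r$)
$X{\left(V \right)} = 1$
$\left(X{\left(x{\left(-14 \right)} \right)} + 3670\right) \left(-3907 + \frac{K{\left(-45,77 \right)}}{-37568}\right) = \left(1 + 3670\right) \left(-3907 + \frac{40 - -1215 + 201 \cdot 77}{-37568}\right) = 3671 \left(-3907 + \left(40 + 1215 + 15477\right) \left(- \frac{1}{37568}\right)\right) = 3671 \left(-3907 + 16732 \left(- \frac{1}{37568}\right)\right) = 3671 \left(-3907 - \frac{4183}{9392}\right) = 3671 \left(- \frac{36698727}{9392}\right) = - \frac{134721026817}{9392}$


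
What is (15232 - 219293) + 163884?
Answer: -40177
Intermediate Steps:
(15232 - 219293) + 163884 = -204061 + 163884 = -40177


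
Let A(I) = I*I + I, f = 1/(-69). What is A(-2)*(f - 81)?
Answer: -11180/69 ≈ -162.03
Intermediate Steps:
f = -1/69 ≈ -0.014493
A(I) = I + I**2 (A(I) = I**2 + I = I + I**2)
A(-2)*(f - 81) = (-2*(1 - 2))*(-1/69 - 81) = -2*(-1)*(-5590/69) = 2*(-5590/69) = -11180/69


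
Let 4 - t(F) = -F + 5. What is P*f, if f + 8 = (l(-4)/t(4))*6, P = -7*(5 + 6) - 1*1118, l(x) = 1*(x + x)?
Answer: 28680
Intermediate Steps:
l(x) = 2*x (l(x) = 1*(2*x) = 2*x)
t(F) = -1 + F (t(F) = 4 - (-F + 5) = 4 - (5 - F) = 4 + (-5 + F) = -1 + F)
P = -1195 (P = -7*11 - 1118 = -77 - 1118 = -1195)
f = -24 (f = -8 + ((2*(-4))/(-1 + 4))*6 = -8 - 8/3*6 = -8 - 16 = -24)
P*f = -1195*(-24) = 28680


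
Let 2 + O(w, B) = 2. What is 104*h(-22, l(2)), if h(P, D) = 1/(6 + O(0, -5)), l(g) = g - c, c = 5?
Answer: 52/3 ≈ 17.333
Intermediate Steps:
O(w, B) = 0 (O(w, B) = -2 + 2 = 0)
l(g) = -5 + g (l(g) = g - 1*5 = g - 5 = -5 + g)
h(P, D) = ⅙ (h(P, D) = 1/(6 + 0) = 1/6 = ⅙)
104*h(-22, l(2)) = 104*(⅙) = 52/3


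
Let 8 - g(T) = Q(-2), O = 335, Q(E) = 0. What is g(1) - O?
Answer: -327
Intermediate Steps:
g(T) = 8 (g(T) = 8 - 1*0 = 8 + 0 = 8)
g(1) - O = 8 - 1*335 = 8 - 335 = -327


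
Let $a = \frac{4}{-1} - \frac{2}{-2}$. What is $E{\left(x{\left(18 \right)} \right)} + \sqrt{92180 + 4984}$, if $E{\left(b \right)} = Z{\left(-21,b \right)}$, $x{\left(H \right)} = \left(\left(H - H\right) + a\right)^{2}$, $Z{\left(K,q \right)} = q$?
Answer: $9 + 6 \sqrt{2699} \approx 320.71$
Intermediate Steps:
$a = -3$ ($a = 4 \left(-1\right) - -1 = -4 + 1 = -3$)
$x{\left(H \right)} = 9$ ($x{\left(H \right)} = \left(\left(H - H\right) - 3\right)^{2} = \left(0 - 3\right)^{2} = \left(-3\right)^{2} = 9$)
$E{\left(b \right)} = b$
$E{\left(x{\left(18 \right)} \right)} + \sqrt{92180 + 4984} = 9 + \sqrt{92180 + 4984} = 9 + \sqrt{97164} = 9 + 6 \sqrt{2699}$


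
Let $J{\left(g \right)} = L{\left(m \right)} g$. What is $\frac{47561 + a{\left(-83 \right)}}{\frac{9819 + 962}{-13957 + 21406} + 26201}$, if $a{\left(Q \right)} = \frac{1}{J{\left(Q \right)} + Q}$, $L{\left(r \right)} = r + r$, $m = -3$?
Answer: $\frac{73513495692}{40500271225} \approx 1.8151$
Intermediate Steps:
$L{\left(r \right)} = 2 r$
$J{\left(g \right)} = - 6 g$ ($J{\left(g \right)} = 2 \left(-3\right) g = - 6 g$)
$a{\left(Q \right)} = - \frac{1}{5 Q}$ ($a{\left(Q \right)} = \frac{1}{- 6 Q + Q} = \frac{1}{\left(-5\right) Q} = - \frac{1}{5 Q}$)
$\frac{47561 + a{\left(-83 \right)}}{\frac{9819 + 962}{-13957 + 21406} + 26201} = \frac{47561 - \frac{1}{5 \left(-83\right)}}{\frac{9819 + 962}{-13957 + 21406} + 26201} = \frac{47561 - - \frac{1}{415}}{\frac{10781}{7449} + 26201} = \frac{47561 + \frac{1}{415}}{10781 \cdot \frac{1}{7449} + 26201} = \frac{19737816}{415 \left(\frac{10781}{7449} + 26201\right)} = \frac{19737816}{415 \cdot \frac{195182030}{7449}} = \frac{19737816}{415} \cdot \frac{7449}{195182030} = \frac{73513495692}{40500271225}$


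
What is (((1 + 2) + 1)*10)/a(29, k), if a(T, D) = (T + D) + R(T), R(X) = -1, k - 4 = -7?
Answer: 8/5 ≈ 1.6000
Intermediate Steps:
k = -3 (k = 4 - 7 = -3)
a(T, D) = -1 + D + T (a(T, D) = (T + D) - 1 = (D + T) - 1 = -1 + D + T)
(((1 + 2) + 1)*10)/a(29, k) = (((1 + 2) + 1)*10)/(-1 - 3 + 29) = ((3 + 1)*10)/25 = (4*10)*(1/25) = 40*(1/25) = 8/5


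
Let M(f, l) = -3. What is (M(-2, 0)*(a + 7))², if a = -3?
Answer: 144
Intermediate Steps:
(M(-2, 0)*(a + 7))² = (-3*(-3 + 7))² = (-3*4)² = (-12)² = 144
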